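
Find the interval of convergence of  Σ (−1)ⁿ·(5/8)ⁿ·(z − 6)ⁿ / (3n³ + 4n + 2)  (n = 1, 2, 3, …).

[22/5, 38/5]

The ratio of consecutive coefficients is [(3n³ + 4n + 2)/(3(n+1)³ + 4(n+1) + 2)] · 5/8 → 5/8.
The series converges when 5/8 · |z − 6| < 1, giving R = 8/5.
At z = 38/5: the series is dominated by a constant times Σ 1/n³, which converges (p = 3 > 1).
Endpoint z = 22/5: the series is dominated by a constant times Σ 1/n³, which converges (p = 3 > 1).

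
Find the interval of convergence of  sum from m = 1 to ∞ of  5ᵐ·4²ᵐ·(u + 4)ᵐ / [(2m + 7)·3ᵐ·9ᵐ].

[-347/80, -293/80)

The ratio of consecutive coefficients is [(2m + 7)/(2(m+1) + 7)] · 5·16/(3·9) → 80/27.
Hence the series converges for |u + 4| < 1/(80/27) = 27/80, so the radius of convergence is 27/80.
When u = -293/80, comparison with the harmonic series Σ 1/m shows the series diverges.
Check u = -347/80: convergence follows from the alternating series test (terms decrease monotonically to 0).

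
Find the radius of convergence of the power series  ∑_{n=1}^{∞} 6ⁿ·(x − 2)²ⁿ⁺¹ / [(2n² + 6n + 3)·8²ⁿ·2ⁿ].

Apply the ratio test: |a_{n+1}| / |a_n| = [(2n² + 6n + 3)/(2(n+1)² + 6(n+1) + 3)] · 6/(64·2), which tends to 3/64 as n → ∞.
Successive powers of (x − 2) differ by 2, so the series converges when |x − 2|² · 3/64 < 1, i.e. |x − 2| < √(64/3). So R = 8√3/3.

R = 8√3/3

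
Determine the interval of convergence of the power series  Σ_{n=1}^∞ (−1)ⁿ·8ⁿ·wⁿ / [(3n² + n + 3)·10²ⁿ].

The ratio of consecutive coefficients is [(3n² + n + 3)/(3(n+1)² + (n+1) + 3)] · 8/100 → 2/25.
Thus R = 1/(2/25) = 25/2.
Check w = 25/2: the terms are on the order of 1/n², so the series converges absolutely by comparison with the p-series (p = 2 > 1).
Endpoint w = -25/2: the terms are on the order of 1/n², so the series converges absolutely by comparison with the p-series (p = 2 > 1).

[-25/2, 25/2]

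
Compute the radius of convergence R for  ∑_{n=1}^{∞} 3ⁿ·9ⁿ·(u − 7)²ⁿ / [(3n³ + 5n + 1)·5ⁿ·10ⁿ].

Apply the ratio test: |a_{n+1}| / |a_n| = [(3n³ + 5n + 1)/(3(n+1)³ + 5(n+1) + 1)] · 3·9/(5·10), which tends to 27/50 as n → ∞.
Since the exponent of (u − 7) increases by 2 each term, convergence requires |u − 7|² < 50/27, hence R = 5√6/9.

R = 5√6/9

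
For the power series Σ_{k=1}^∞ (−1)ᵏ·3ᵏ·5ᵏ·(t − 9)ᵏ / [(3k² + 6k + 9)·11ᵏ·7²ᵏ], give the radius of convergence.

The ratio of consecutive coefficients is [(3k² + 6k + 9)/(3(k+1)² + 6(k+1) + 9)] · 3·5/(11·49) → 15/539.
Convergence for |t − 9| · 15/539 < 1, i.e. |t − 9| < 539/15. So R = 539/15.

R = 539/15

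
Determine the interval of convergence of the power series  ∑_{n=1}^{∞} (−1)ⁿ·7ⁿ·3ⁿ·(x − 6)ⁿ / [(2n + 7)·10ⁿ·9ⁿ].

Ratio test: |a_{n+1}/a_n| = [(2n + 7)/(2(n+1) + 7)] · 7·3/(10·9) → 7/30 as n → ∞.
Thus R = 1/(7/30) = 30/7.
When x = 72/7, an alternating series whose terms decrease to 0 in absolute value, so it converges by the Leibniz criterion.
Endpoint x = 12/7: comparison with the harmonic series Σ 1/n shows the series diverges.

(12/7, 72/7]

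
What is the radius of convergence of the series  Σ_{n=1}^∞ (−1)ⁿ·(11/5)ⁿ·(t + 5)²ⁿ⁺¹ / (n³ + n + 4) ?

The ratio of consecutive coefficients is [(n³ + n + 4)/((n+1)³ + (n+1) + 4)] · 11/5 → 11/5.
Since the exponent of (t + 5) increases by 2 each term, convergence requires |t + 5|² < 5/11, hence R = √55/11.

R = √55/11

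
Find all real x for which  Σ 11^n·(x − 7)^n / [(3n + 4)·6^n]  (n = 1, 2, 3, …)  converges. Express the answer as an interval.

By the ratio test, |a_{n+1}/a_n| = [(3n + 4)/(3(n+1) + 4)] · 11/6 → 11/6.
Hence the series converges for |x − 7| < 1/(11/6) = 6/11, so the radius of convergence is 6/11.
When x = 83/11, the terms are asymptotic to a nonzero constant times 1/n, so the series diverges by limit comparison with Σ 1/n.
Check x = 71/11: the terms alternate in sign and decrease monotonically to 0 in absolute value (size ~ c/n), so the alternating series test gives convergence.

[71/11, 83/11)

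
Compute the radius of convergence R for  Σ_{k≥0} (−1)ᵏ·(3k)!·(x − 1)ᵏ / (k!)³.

R = 1/27

Ratio test: |a_{k+1}/a_k| = (3k+1)·(3k+2)·(3k+3)/(k+1)³ → 27 as k → ∞.
Thus R = 1/(27) = 1/27.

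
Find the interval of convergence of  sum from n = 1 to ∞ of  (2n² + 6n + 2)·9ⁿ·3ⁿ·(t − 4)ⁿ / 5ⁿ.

(103/27, 113/27)

The ratio of consecutive coefficients is [(2(n+1)² + 6(n+1) + 2)/(2n² + 6n + 2)] · 9·3/5 → 27/5.
Convergence for |t − 4| · 27/5 < 1, i.e. |t − 4| < 5/27. So R = 5/27.
Check t = 113/27: the n-th term does not approach 0; divergence by the term test.
Endpoint t = 103/27: the terms have absolute value of order n², which does not tend to 0, so the series diverges by the divergence test.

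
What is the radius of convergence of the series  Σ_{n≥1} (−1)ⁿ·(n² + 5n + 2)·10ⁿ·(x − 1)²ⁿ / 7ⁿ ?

R = √70/10

Ratio test: |a_{n+1}/a_n| = [((n+1)² + 5(n+1) + 2)/(n² + 5n + 2)] · 10/7 → 10/7 as n → ∞.
Successive powers of (x − 1) differ by 2, so the series converges when |x − 1|² · 10/7 < 1, i.e. |x − 1| < √(7/10). So R = √70/10.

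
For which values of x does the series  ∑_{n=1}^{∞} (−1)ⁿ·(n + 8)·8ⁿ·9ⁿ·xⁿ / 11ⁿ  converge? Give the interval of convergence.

(-11/72, 11/72)

The ratio of consecutive coefficients is [((n+1) + 8)/(n + 8)] · 8·9/11 → 72/11.
The series converges when 72/11 · |x| < 1, giving R = 11/72.
Endpoint x = 11/72: the terms do not tend to 0, so the series diverges.
When x = -11/72, the terms do not tend to 0, so the series diverges.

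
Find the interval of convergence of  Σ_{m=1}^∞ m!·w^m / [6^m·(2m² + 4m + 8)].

The ratio of consecutive coefficients is (m+1) · 1/6 · (2m² + 4m + 8)/(2(m+1)² + 4(m+1) + 8) → ∞.
Since the ratio → ∞, the series diverges for every w ≠ 0, and R = 0.

{0}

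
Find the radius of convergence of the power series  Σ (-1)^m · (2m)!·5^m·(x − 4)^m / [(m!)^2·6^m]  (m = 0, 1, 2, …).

R = 3/10

By the ratio test, |a_{m+1}/a_m| = (2m+1)·(2m+2)/(m+1)² · 5/6 → 10/3.
Hence the series converges for |x − 4| < 1/(10/3) = 3/10, so the radius of convergence is 3/10.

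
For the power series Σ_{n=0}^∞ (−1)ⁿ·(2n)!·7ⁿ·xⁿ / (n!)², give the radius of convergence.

R = 1/28

The ratio of consecutive coefficients is (2n+1)·(2n+2)/(n+1)² · 7 → 28.
Thus R = 1/(28) = 1/28.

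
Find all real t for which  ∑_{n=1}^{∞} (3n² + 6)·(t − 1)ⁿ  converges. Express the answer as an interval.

The ratio of consecutive coefficients is (3(n+1)² + 6)/(3n² + 6) → 1.
So the series converges when |t − 1| < 1 and diverges when |t − 1| > 1; R = 1.
Endpoint t = 2: the n-th term does not approach 0; divergence by the term test.
At t = 0: the terms have absolute value of order n², which does not tend to 0, so the series diverges by the divergence test.

(0, 2)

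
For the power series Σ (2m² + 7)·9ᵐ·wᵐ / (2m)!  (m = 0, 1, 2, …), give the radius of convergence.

The ratio of consecutive coefficients is (2(m+1)² + 7)/(2m² + 7) · 9 · 1/[(2m+1)·(2m+2)] → 0.
Since the limit is 0 < 1 for every w, the series converges on all of ℝ and R = ∞.

R = ∞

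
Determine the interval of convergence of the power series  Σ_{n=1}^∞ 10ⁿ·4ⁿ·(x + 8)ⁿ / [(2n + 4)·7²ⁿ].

[-369/40, -271/40)

Apply the ratio test: |a_{n+1}| / |a_n| = [(2n + 4)/(2(n+1) + 4)] · 10·4/49, which tends to 40/49 as n → ∞.
Hence the series converges for |x + 8| < 1/(40/49) = 49/40, so the radius of convergence is 49/40.
Endpoint x = -271/40: the terms are asymptotic to a nonzero constant times 1/n, so the series diverges by limit comparison with Σ 1/n.
Check x = -369/40: the terms alternate in sign and decrease monotonically to 0 in absolute value (size ~ c/n), so the alternating series test gives convergence.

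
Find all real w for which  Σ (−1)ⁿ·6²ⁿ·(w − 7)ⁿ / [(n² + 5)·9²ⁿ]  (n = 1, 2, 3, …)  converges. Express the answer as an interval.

The ratio of consecutive coefficients is [(n² + 5)/((n+1)² + 5)] · 36/81 → 4/9.
The series converges when 4/9 · |w − 7| < 1, giving R = 9/4.
Check w = 37/4: the series is dominated by a constant times Σ 1/n², which converges (p = 2 > 1).
At w = 19/4: the terms are on the order of 1/n², so the series converges absolutely by comparison with the p-series (p = 2 > 1).

[19/4, 37/4]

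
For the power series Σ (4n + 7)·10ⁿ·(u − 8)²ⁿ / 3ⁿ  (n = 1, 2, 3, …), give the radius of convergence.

R = √30/10

The ratio of consecutive coefficients is [(4(n+1) + 7)/(4n + 7)] · 10/3 → 10/3.
Since the exponent of (u − 8) increases by 2 each term, convergence requires |u − 8|² < 3/10, hence R = √30/10.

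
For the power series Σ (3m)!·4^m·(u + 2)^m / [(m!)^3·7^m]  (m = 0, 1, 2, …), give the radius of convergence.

R = 7/108

Ratio test: |a_{m+1}/a_m| = (3m+1)·(3m+2)·(3m+3)/(m+1)³ · 4/7 → 108/7 as m → ∞.
Thus R = 1/(108/7) = 7/108.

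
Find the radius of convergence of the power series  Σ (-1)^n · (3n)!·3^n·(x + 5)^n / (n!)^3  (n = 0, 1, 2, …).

R = 1/81

Ratio test: |a_{n+1}/a_n| = (3n+1)·(3n+2)·(3n+3)/(n+1)³ · 3 → 81 as n → ∞.
Convergence for |x + 5| · 81 < 1, i.e. |x + 5| < 1/81. So R = 1/81.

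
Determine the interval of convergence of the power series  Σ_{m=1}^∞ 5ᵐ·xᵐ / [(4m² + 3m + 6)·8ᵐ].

[-8/5, 8/5]

Ratio test: |a_{m+1}/a_m| = [(4m² + 3m + 6)/(4(m+1)² + 3(m+1) + 6)] · 5/8 → 5/8 as m → ∞.
Thus R = 1/(5/8) = 8/5.
Check x = 8/5: the series is dominated by a constant times Σ 1/m², which converges (p = 2 > 1).
At x = -8/5: the series is dominated by a constant times Σ 1/m², which converges (p = 2 > 1).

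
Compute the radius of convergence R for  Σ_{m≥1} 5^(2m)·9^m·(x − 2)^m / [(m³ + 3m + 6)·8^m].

R = 8/225

Apply the ratio test: |a_{m+1}| / |a_m| = [(m³ + 3m + 6)/((m+1)³ + 3(m+1) + 6)] · 25·9/8, which tends to 225/8 as m → ∞.
Thus R = 1/(225/8) = 8/225.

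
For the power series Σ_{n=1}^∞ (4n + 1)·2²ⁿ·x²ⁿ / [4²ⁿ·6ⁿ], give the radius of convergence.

The ratio of consecutive coefficients is [(4(n+1) + 1)/(4n + 1)] · 4/(16·6) → 1/24.
Since the exponent of x increases by 2 each term, convergence requires |x|² < 24, hence R = 2√6.

R = 2√6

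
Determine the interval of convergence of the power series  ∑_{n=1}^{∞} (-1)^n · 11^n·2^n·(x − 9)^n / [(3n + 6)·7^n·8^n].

(71/11, 127/11]

Apply the ratio test: |a_{n+1}| / |a_n| = [(3n + 6)/(3(n+1) + 6)] · 11·2/(7·8), which tends to 11/28 as n → ∞.
The series converges when 11/28 · |x − 9| < 1, giving R = 28/11.
At x = 127/11: convergence follows from the alternating series test (terms decrease monotonically to 0).
Endpoint x = 71/11: the terms behave like c/n; limit comparison with the harmonic series gives divergence.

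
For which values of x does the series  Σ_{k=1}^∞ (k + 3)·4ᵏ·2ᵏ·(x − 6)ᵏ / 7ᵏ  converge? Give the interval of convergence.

(41/8, 55/8)

Ratio test: |a_{k+1}/a_k| = [((k+1) + 3)/(k + 3)] · 4·2/7 → 8/7 as k → ∞.
Convergence for |x − 6| · 8/7 < 1, i.e. |x − 6| < 7/8. So R = 7/8.
Check x = 55/8: the k-th term does not approach 0; divergence by the term test.
At x = 41/8: the k-th term does not approach 0; divergence by the term test.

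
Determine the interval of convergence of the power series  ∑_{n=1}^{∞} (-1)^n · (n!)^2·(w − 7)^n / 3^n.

Ratio test: |a_{n+1}/a_n| = (n+1)² · 1/3 → ∞ as n → ∞.
Since the ratio → ∞, the series diverges for every w ≠ 7, and R = 0.

{7}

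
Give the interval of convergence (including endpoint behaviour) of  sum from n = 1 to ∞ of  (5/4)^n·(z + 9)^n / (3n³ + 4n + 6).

[-49/5, -41/5]

Apply the ratio test: |a_{n+1}| / |a_n| = [(3n³ + 4n + 6)/(3(n+1)³ + 4(n+1) + 6)] · 5/4, which tends to 5/4 as n → ∞.
Hence the series converges for |z + 9| < 1/(5/4) = 4/5, so the radius of convergence is 4/5.
Check z = -41/5: absolute convergence follows by limit comparison with Σ 1/n³.
When z = -49/5, the terms are on the order of 1/n³, so the series converges absolutely by comparison with the p-series (p = 3 > 1).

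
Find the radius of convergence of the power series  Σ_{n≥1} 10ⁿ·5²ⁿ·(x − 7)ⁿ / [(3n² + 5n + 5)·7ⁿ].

R = 7/250

Ratio test: |a_{n+1}/a_n| = [(3n² + 5n + 5)/(3(n+1)² + 5(n+1) + 5)] · 10·25/7 → 250/7 as n → ∞.
Hence the series converges for |x − 7| < 1/(250/7) = 7/250, so the radius of convergence is 7/250.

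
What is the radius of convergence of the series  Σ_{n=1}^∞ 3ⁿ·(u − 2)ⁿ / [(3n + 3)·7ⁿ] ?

By the ratio test, |a_{n+1}/a_n| = [(3n + 3)/(3(n+1) + 3)] · 3/7 → 3/7.
Convergence for |u − 2| · 3/7 < 1, i.e. |u − 2| < 7/3. So R = 7/3.

R = 7/3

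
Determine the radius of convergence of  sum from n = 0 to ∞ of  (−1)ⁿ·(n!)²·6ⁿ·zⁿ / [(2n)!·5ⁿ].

Ratio test: |a_{n+1}/a_n| = (n+1)²/[(2n+1)·(2n+2)] · 6/5 → 3/10 as n → ∞.
Convergence for |z| · 3/10 < 1, i.e. |z| < 10/3. So R = 10/3.

R = 10/3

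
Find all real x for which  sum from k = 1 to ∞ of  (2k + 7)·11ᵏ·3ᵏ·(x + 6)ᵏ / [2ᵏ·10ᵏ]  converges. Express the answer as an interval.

(-218/33, -178/33)

Apply the ratio test: |a_{k+1}| / |a_k| = [(2(k+1) + 7)/(2k + 7)] · 11·3/(2·10), which tends to 33/20 as k → ∞.
Thus R = 1/(33/20) = 20/33.
When x = -178/33, the terms do not tend to 0, so the series diverges.
When x = -218/33, the k-th term does not approach 0; divergence by the term test.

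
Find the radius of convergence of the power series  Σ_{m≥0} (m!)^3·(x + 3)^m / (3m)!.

Ratio test: |a_{m+1}/a_m| = (m+1)³/[(3m+1)·(3m+2)·(3m+3)] → 1/27 as m → ∞.
Convergence for |x + 3| · 1/27 < 1, i.e. |x + 3| < 27. So R = 27.

R = 27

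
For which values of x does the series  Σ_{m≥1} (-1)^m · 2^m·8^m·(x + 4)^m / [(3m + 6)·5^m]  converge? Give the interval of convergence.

By the ratio test, |a_{m+1}/a_m| = [(3m + 6)/(3(m+1) + 6)] · 2·8/5 → 16/5.
Hence the series converges for |x + 4| < 1/(16/5) = 5/16, so the radius of convergence is 5/16.
Check x = -59/16: an alternating series whose terms decrease to 0 in absolute value, so it converges by the Leibniz criterion.
When x = -69/16, the terms are asymptotic to a nonzero constant times 1/m, so the series diverges by limit comparison with Σ 1/m.

(-69/16, -59/16]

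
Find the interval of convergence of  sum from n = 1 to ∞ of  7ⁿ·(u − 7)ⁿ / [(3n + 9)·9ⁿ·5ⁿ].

The ratio of consecutive coefficients is [(3n + 9)/(3(n+1) + 9)] · 7/(9·5) → 7/45.
Thus R = 1/(7/45) = 45/7.
Endpoint u = 94/7: the terms are asymptotic to a nonzero constant times 1/n, so the series diverges by limit comparison with Σ 1/n.
At u = 4/7: convergence follows from the alternating series test (terms decrease monotonically to 0).

[4/7, 94/7)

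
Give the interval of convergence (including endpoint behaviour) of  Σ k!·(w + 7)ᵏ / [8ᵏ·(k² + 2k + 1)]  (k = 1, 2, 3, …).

{-7}

By the ratio test, |a_{k+1}/a_k| = (k+1) · 1/8 · (k² + 2k + 1)/((k+1)² + 2(k+1) + 1) → ∞.
The terms grow without bound for any (w + 7) ≠ 0, so R = 0 (convergence only at w = -7).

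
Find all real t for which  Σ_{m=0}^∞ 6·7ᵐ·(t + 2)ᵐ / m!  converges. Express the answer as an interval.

(−∞, ∞)

Ratio test: |a_{m+1}/a_m| = 6/6 · 7 · 1/(m+1) → 0 as m → ∞.
The limit is 0, so the series converges for all t; R = ∞.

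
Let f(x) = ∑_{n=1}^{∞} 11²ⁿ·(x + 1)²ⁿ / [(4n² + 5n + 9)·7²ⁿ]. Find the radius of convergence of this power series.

R = 7/11

The ratio of consecutive coefficients is [(4n² + 5n + 9)/(4(n+1)² + 5(n+1) + 9)] · 121/49 → 121/49.
Since the exponent of (x + 1) increases by 2 each term, convergence requires |x + 1|² < 49/121, hence R = 7/11.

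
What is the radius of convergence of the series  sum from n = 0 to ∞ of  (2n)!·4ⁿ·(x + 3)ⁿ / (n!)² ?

The ratio of consecutive coefficients is (2n+1)·(2n+2)/(n+1)² · 4 → 16.
Convergence for |x + 3| · 16 < 1, i.e. |x + 3| < 1/16. So R = 1/16.

R = 1/16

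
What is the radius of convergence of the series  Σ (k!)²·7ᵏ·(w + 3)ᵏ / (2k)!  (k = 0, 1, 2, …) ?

R = 4/7

The ratio of consecutive coefficients is (k+1)²/[(2k+1)·(2k+2)] · 7 → 7/4.
Thus R = 1/(7/4) = 4/7.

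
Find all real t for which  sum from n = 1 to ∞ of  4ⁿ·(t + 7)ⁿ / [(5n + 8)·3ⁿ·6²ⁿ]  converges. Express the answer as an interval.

By the ratio test, |a_{n+1}/a_n| = [(5n + 8)/(5(n+1) + 8)] · 4/(3·36) → 1/27.
Convergence for |t + 7| · 1/27 < 1, i.e. |t + 7| < 27. So R = 27.
Check t = 20: the terms behave like c/n; limit comparison with the harmonic series gives divergence.
Endpoint t = -34: an alternating series whose terms decrease to 0 in absolute value, so it converges by the Leibniz criterion.

[-34, 20)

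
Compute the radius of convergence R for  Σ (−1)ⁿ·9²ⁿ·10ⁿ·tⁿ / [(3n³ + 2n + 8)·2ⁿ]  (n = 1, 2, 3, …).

R = 1/405

By the ratio test, |a_{n+1}/a_n| = [(3n³ + 2n + 8)/(3(n+1)³ + 2(n+1) + 8)] · 81·10/2 → 405.
Hence the series converges for |t| < 1/(405) = 1/405, so the radius of convergence is 1/405.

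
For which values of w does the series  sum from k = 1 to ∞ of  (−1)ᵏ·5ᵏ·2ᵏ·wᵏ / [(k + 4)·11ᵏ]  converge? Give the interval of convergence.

(-11/10, 11/10]

The ratio of consecutive coefficients is [(k + 4)/((k+1) + 4)] · 5·2/11 → 10/11.
The series converges when 10/11 · |w| < 1, giving R = 11/10.
When w = 11/10, an alternating series whose terms decrease to 0 in absolute value, so it converges by the Leibniz criterion.
Check w = -11/10: the terms are asymptotic to a nonzero constant times 1/k, so the series diverges by limit comparison with Σ 1/k.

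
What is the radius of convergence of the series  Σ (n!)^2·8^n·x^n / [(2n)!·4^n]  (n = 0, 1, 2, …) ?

R = 2

Apply the ratio test: |a_{n+1}| / |a_n| = (n+1)²/[(2n+1)·(2n+2)] · 8/4, which tends to 1/2 as n → ∞.
Convergence for |x| · 1/2 < 1, i.e. |x| < 2. So R = 2.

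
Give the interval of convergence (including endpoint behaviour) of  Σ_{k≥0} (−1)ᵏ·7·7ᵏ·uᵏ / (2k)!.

The ratio of consecutive coefficients is 7/7 · 7 · 1/[(2k+1)·(2k+2)] → 0.
Since the limit is 0 < 1 for every u, the series converges on all of ℝ and R = ∞.

(−∞, ∞)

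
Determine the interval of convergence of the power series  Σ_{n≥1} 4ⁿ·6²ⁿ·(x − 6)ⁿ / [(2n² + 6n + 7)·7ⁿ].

Apply the ratio test: |a_{n+1}| / |a_n| = [(2n² + 6n + 7)/(2(n+1)² + 6(n+1) + 7)] · 4·36/7, which tends to 144/7 as n → ∞.
Convergence for |x − 6| · 144/7 < 1, i.e. |x − 6| < 7/144. So R = 7/144.
At x = 871/144: the terms are on the order of 1/n², so the series converges absolutely by comparison with the p-series (p = 2 > 1).
At x = 857/144: the series is dominated by a constant times Σ 1/n², which converges (p = 2 > 1).

[857/144, 871/144]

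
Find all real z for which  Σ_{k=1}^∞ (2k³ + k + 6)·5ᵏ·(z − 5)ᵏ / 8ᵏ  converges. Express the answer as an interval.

(17/5, 33/5)

Ratio test: |a_{k+1}/a_k| = [(2(k+1)³ + (k+1) + 6)/(2k³ + k + 6)] · 5/8 → 5/8 as k → ∞.
Convergence for |z − 5| · 5/8 < 1, i.e. |z − 5| < 8/5. So R = 8/5.
Endpoint z = 33/5: the terms have absolute value of order k³, which does not tend to 0, so the series diverges by the divergence test.
At z = 17/5: the terms have absolute value of order k³, which does not tend to 0, so the series diverges by the divergence test.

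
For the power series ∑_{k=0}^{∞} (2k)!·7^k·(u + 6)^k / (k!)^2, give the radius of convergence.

R = 1/28

Apply the ratio test: |a_{k+1}| / |a_k| = (2k+1)·(2k+2)/(k+1)² · 7, which tends to 28 as k → ∞.
Convergence for |u + 6| · 28 < 1, i.e. |u + 6| < 1/28. So R = 1/28.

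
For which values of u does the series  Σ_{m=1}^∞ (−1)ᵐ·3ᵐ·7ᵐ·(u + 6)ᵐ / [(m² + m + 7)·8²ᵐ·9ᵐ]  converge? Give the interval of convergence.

[-234/7, 150/7]

Apply the ratio test: |a_{m+1}| / |a_m| = [(m² + m + 7)/((m+1)² + (m+1) + 7)] · 3·7/(64·9), which tends to 7/192 as m → ∞.
Thus R = 1/(7/192) = 192/7.
Check u = 150/7: absolute convergence follows by limit comparison with Σ 1/m².
At u = -234/7: the series is dominated by a constant times Σ 1/m², which converges (p = 2 > 1).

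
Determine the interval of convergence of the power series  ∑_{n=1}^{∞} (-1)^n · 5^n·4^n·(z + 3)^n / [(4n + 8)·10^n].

Apply the ratio test: |a_{n+1}| / |a_n| = [(4n + 8)/(4(n+1) + 8)] · 5·4/10, which tends to 2 as n → ∞.
Convergence for |z + 3| · 2 < 1, i.e. |z + 3| < 1/2. So R = 1/2.
Endpoint z = -5/2: an alternating series whose terms decrease to 0 in absolute value, so it converges by the Leibniz criterion.
Check z = -7/2: comparison with the harmonic series Σ 1/n shows the series diverges.

(-7/2, -5/2]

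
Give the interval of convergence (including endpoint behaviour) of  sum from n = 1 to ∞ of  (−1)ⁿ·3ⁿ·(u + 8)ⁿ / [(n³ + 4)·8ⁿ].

[-32/3, -16/3]

By the ratio test, |a_{n+1}/a_n| = [(n³ + 4)/((n+1)³ + 4)] · 3/8 → 3/8.
Hence the series converges for |u + 8| < 1/(3/8) = 8/3, so the radius of convergence is 8/3.
Endpoint u = -16/3: the terms are on the order of 1/n³, so the series converges absolutely by comparison with the p-series (p = 3 > 1).
At u = -32/3: the terms are on the order of 1/n³, so the series converges absolutely by comparison with the p-series (p = 3 > 1).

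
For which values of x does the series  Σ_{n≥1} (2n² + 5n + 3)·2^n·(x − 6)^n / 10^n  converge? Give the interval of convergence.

(1, 11)

The ratio of consecutive coefficients is [(2(n+1)² + 5(n+1) + 3)/(2n² + 5n + 3)] · 2/10 → 1/5.
Thus R = 1/(1/5) = 5.
At x = 11: the terms do not tend to 0, so the series diverges.
Endpoint x = 1: the n-th term does not approach 0; divergence by the term test.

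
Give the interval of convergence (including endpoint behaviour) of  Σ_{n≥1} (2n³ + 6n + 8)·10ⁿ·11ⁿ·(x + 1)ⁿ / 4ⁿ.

Ratio test: |a_{n+1}/a_n| = [(2(n+1)³ + 6(n+1) + 8)/(2n³ + 6n + 8)] · 10·11/4 → 55/2 as n → ∞.
Convergence for |x + 1| · 55/2 < 1, i.e. |x + 1| < 2/55. So R = 2/55.
Check x = -53/55: the terms have absolute value of order n³, which does not tend to 0, so the series diverges by the divergence test.
Check x = -57/55: the n-th term does not approach 0; divergence by the term test.

(-57/55, -53/55)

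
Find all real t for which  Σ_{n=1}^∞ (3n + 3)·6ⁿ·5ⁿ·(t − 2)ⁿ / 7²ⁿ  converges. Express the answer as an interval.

Ratio test: |a_{n+1}/a_n| = [(3(n+1) + 3)/(3n + 3)] · 6·5/49 → 30/49 as n → ∞.
Convergence for |t − 2| · 30/49 < 1, i.e. |t − 2| < 49/30. So R = 49/30.
When t = 109/30, the terms do not tend to 0, so the series diverges.
Check t = 11/30: the n-th term does not approach 0; divergence by the term test.

(11/30, 109/30)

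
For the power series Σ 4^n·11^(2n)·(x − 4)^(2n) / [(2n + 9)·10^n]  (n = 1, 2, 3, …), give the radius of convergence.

R = √10/22

Apply the ratio test: |a_{n+1}| / |a_n| = [(2n + 9)/(2(n+1) + 9)] · 4·121/10, which tends to 242/5 as n → ∞.
Since the exponent of (x − 4) increases by 2 each term, convergence requires |x − 4|² < 5/242, hence R = √10/22.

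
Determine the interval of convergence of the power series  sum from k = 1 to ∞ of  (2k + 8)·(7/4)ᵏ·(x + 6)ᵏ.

(-46/7, -38/7)

By the ratio test, |a_{k+1}/a_k| = [(2(k+1) + 8)/(2k + 8)] · 7/4 → 7/4.
The series converges when 7/4 · |x + 6| < 1, giving R = 4/7.
Check x = -38/7: the terms do not tend to 0, so the series diverges.
At x = -46/7: the terms do not tend to 0, so the series diverges.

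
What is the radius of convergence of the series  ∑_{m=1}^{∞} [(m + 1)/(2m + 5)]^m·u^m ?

R = 2

By the Cauchy root test, |a_m|^(1/m) = (m + 1)/(2m + 5) → 1/2.
Thus R = 1/(1/2) = 2.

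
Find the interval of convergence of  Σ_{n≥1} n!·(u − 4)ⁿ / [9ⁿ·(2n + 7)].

The ratio of consecutive coefficients is (n+1) · 1/9 · (2n + 7)/(2(n+1) + 7) → ∞.
The terms grow without bound for any (u − 4) ≠ 0, so R = 0 (convergence only at u = 4).

{4}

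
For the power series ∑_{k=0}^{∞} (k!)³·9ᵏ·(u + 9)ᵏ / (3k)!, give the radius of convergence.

R = 3

Apply the ratio test: |a_{k+1}| / |a_k| = (k+1)³/[(3k+1)·(3k+2)·(3k+3)] · 9, which tends to 1/3 as k → ∞.
Thus R = 1/(1/3) = 3.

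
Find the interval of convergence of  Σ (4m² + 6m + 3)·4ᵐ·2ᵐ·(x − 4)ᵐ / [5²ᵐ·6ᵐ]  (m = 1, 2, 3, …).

The ratio of consecutive coefficients is [(4(m+1)² + 6(m+1) + 3)/(4m² + 6m + 3)] · 4·2/(25·6) → 4/75.
Convergence for |x − 4| · 4/75 < 1, i.e. |x − 4| < 75/4. So R = 75/4.
At x = 91/4: the terms have absolute value of order m², which does not tend to 0, so the series diverges by the divergence test.
At x = -59/4: the terms do not tend to 0, so the series diverges.

(-59/4, 91/4)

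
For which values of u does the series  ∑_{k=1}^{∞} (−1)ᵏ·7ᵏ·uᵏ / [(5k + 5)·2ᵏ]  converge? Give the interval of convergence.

(-2/7, 2/7]

The ratio of consecutive coefficients is [(5k + 5)/(5(k+1) + 5)] · 7/2 → 7/2.
Convergence for |u| · 7/2 < 1, i.e. |u| < 2/7. So R = 2/7.
Check u = 2/7: an alternating series whose terms decrease to 0 in absolute value, so it converges by the Leibniz criterion.
Check u = -2/7: comparison with the harmonic series Σ 1/k shows the series diverges.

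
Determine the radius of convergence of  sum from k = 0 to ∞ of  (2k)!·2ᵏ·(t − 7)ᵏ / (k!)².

R = 1/8

Apply the ratio test: |a_{k+1}| / |a_k| = (2k+1)·(2k+2)/(k+1)² · 2, which tends to 8 as k → ∞.
Thus R = 1/(8) = 1/8.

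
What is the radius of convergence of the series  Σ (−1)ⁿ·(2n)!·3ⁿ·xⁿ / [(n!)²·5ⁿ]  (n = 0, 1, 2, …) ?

R = 5/12

The ratio of consecutive coefficients is (2n+1)·(2n+2)/(n+1)² · 3/5 → 12/5.
The series converges when 12/5 · |x| < 1, giving R = 5/12.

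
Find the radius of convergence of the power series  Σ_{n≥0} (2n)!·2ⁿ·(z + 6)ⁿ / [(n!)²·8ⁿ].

The ratio of consecutive coefficients is (2n+1)·(2n+2)/(n+1)² · 2/8 → 1.
Convergence for |z + 6| < 1, so R = 1.

R = 1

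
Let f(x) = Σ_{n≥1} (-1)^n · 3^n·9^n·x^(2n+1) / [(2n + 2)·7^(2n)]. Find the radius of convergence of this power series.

By the ratio test, |a_{n+1}/a_n| = [(2n + 2)/(2(n+1) + 2)] · 3·9/49 → 27/49.
Since the exponent of x increases by 2 each term, convergence requires |x|² < 49/27, hence R = 7√3/9.

R = 7√3/9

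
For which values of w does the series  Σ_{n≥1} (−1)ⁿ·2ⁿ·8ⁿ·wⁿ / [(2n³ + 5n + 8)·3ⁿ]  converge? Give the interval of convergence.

By the ratio test, |a_{n+1}/a_n| = [(2n³ + 5n + 8)/(2(n+1)³ + 5(n+1) + 8)] · 2·8/3 → 16/3.
Convergence for |w| · 16/3 < 1, i.e. |w| < 3/16. So R = 3/16.
At w = 3/16: the series is dominated by a constant times Σ 1/n³, which converges (p = 3 > 1).
At w = -3/16: the series is dominated by a constant times Σ 1/n³, which converges (p = 3 > 1).

[-3/16, 3/16]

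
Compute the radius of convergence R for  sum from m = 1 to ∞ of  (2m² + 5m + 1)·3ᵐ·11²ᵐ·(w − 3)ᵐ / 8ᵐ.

R = 8/363

Apply the ratio test: |a_{m+1}| / |a_m| = [(2(m+1)² + 5(m+1) + 1)/(2m² + 5m + 1)] · 3·121/8, which tends to 363/8 as m → ∞.
Thus R = 1/(363/8) = 8/363.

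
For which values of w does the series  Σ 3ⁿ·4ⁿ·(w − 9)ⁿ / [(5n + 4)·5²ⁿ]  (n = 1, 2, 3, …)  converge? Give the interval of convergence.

The ratio of consecutive coefficients is [(5n + 4)/(5(n+1) + 4)] · 3·4/25 → 12/25.
Convergence for |w − 9| · 12/25 < 1, i.e. |w − 9| < 25/12. So R = 25/12.
When w = 133/12, the terms behave like c/n; limit comparison with the harmonic series gives divergence.
Endpoint w = 83/12: convergence follows from the alternating series test (terms decrease monotonically to 0).

[83/12, 133/12)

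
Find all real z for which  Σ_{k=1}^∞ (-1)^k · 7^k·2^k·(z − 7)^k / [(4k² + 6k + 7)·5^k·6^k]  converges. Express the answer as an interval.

Ratio test: |a_{k+1}/a_k| = [(4k² + 6k + 7)/(4(k+1)² + 6(k+1) + 7)] · 7·2/(5·6) → 7/15 as k → ∞.
Thus R = 1/(7/15) = 15/7.
When z = 64/7, the series is dominated by a constant times Σ 1/k², which converges (p = 2 > 1).
Endpoint z = 34/7: absolute convergence follows by limit comparison with Σ 1/k².

[34/7, 64/7]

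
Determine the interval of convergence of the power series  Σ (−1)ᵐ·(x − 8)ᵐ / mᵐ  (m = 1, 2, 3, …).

Root test: |a_m|^(1/m) = 1/m → 0.
The limit is 0 for every x, so R = ∞.

(−∞, ∞)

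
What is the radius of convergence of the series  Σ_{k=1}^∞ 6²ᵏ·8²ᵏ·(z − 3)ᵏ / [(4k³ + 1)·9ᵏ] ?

R = 1/256

The ratio of consecutive coefficients is [(4k³ + 1)/(4(k+1)³ + 1)] · 36·64/9 → 256.
Convergence for |z − 3| · 256 < 1, i.e. |z − 3| < 1/256. So R = 1/256.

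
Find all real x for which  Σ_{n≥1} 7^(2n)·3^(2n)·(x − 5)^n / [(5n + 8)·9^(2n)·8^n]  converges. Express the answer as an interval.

[173/49, 317/49)

Apply the ratio test: |a_{n+1}| / |a_n| = [(5n + 8)/(5(n+1) + 8)] · 49·9/(81·8), which tends to 49/72 as n → ∞.
Convergence for |x − 5| · 49/72 < 1, i.e. |x − 5| < 72/49. So R = 72/49.
Check x = 317/49: the terms are asymptotic to a nonzero constant times 1/n, so the series diverges by limit comparison with Σ 1/n.
When x = 173/49, convergence follows from the alternating series test (terms decrease monotonically to 0).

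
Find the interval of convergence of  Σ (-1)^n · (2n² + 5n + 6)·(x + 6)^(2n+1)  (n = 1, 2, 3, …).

The ratio of consecutive coefficients is (2(n+1)² + 5(n+1) + 6)/(2n² + 5n + 6) → 1.
Successive powers of (x + 6) differ by 2, so the series converges when |x + 6|² · 1 < 1, i.e. |x + 6| < √(1) = 1. So R = 1.
At x = -5: the terms do not tend to 0, so the series diverges.
Check x = -7: the terms have absolute value of order n², which does not tend to 0, so the series diverges by the divergence test.

(-7, -5)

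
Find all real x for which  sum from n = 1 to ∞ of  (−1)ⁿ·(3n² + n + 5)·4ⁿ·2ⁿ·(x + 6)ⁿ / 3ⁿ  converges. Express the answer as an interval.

Apply the ratio test: |a_{n+1}| / |a_n| = [(3(n+1)² + (n+1) + 5)/(3n² + n + 5)] · 4·2/3, which tends to 8/3 as n → ∞.
Hence the series converges for |x + 6| < 1/(8/3) = 3/8, so the radius of convergence is 3/8.
Endpoint x = -45/8: the terms do not tend to 0, so the series diverges.
Endpoint x = -51/8: the terms have absolute value of order n², which does not tend to 0, so the series diverges by the divergence test.

(-51/8, -45/8)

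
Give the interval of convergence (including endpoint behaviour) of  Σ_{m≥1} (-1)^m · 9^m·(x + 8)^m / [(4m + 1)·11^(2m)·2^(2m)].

(-556/9, 412/9]

Apply the ratio test: |a_{m+1}| / |a_m| = [(4m + 1)/(4(m+1) + 1)] · 9/(121·4), which tends to 9/484 as m → ∞.
Convergence for |x + 8| · 9/484 < 1, i.e. |x + 8| < 484/9. So R = 484/9.
When x = 412/9, convergence follows from the alternating series test (terms decrease monotonically to 0).
Check x = -556/9: comparison with the harmonic series Σ 1/m shows the series diverges.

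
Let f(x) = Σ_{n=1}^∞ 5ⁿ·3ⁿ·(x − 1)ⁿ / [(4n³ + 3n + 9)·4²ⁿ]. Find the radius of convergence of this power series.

R = 16/15

The ratio of consecutive coefficients is [(4n³ + 3n + 9)/(4(n+1)³ + 3(n+1) + 9)] · 5·3/16 → 15/16.
Convergence for |x − 1| · 15/16 < 1, i.e. |x − 1| < 16/15. So R = 16/15.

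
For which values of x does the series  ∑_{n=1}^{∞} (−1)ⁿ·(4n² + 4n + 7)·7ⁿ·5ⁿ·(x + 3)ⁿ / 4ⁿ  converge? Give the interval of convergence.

(-109/35, -101/35)

The ratio of consecutive coefficients is [(4(n+1)² + 4(n+1) + 7)/(4n² + 4n + 7)] · 7·5/4 → 35/4.
The series converges when 35/4 · |x + 3| < 1, giving R = 4/35.
When x = -101/35, the terms do not tend to 0, so the series diverges.
At x = -109/35: the terms have absolute value of order n², which does not tend to 0, so the series diverges by the divergence test.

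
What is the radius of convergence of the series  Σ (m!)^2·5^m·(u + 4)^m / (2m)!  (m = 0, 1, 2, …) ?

R = 4/5

Apply the ratio test: |a_{m+1}| / |a_m| = (m+1)²/[(2m+1)·(2m+2)] · 5, which tends to 5/4 as m → ∞.
Convergence for |u + 4| · 5/4 < 1, i.e. |u + 4| < 4/5. So R = 4/5.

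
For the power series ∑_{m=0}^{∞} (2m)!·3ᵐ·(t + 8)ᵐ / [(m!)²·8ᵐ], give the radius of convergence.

The ratio of consecutive coefficients is (2m+1)·(2m+2)/(m+1)² · 3/8 → 3/2.
Thus R = 1/(3/2) = 2/3.

R = 2/3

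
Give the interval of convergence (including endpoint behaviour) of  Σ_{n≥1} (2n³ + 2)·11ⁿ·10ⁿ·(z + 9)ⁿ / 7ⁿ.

The ratio of consecutive coefficients is [(2(n+1)³ + 2)/(2n³ + 2)] · 11·10/7 → 110/7.
Hence the series converges for |z + 9| < 1/(110/7) = 7/110, so the radius of convergence is 7/110.
At z = -983/110: the terms do not tend to 0, so the series diverges.
Check z = -997/110: the n-th term does not approach 0; divergence by the term test.

(-997/110, -983/110)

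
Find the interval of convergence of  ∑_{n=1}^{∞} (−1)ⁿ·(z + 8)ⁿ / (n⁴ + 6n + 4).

The ratio of consecutive coefficients is (n⁴ + 6n + 4)/((n+1)⁴ + 6(n+1) + 4) → 1.
Hence R = 1.
Check z = -7: the series is dominated by a constant times Σ 1/n⁴, which converges (p = 4 > 1).
Check z = -9: absolute convergence follows by limit comparison with Σ 1/n⁴.

[-9, -7]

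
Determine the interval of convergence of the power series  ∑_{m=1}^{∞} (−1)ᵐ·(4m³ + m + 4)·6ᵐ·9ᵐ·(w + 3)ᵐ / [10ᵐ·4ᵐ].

(-101/27, -61/27)

The ratio of consecutive coefficients is [(4(m+1)³ + (m+1) + 4)/(4m³ + m + 4)] · 6·9/(10·4) → 27/20.
The series converges when 27/20 · |w + 3| < 1, giving R = 20/27.
At w = -61/27: the terms have absolute value of order m³, which does not tend to 0, so the series diverges by the divergence test.
Endpoint w = -101/27: the terms have absolute value of order m³, which does not tend to 0, so the series diverges by the divergence test.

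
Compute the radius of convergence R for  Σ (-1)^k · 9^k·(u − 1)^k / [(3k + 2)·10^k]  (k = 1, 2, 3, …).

The ratio of consecutive coefficients is [(3k + 2)/(3(k+1) + 2)] · 9/10 → 9/10.
The series converges when 9/10 · |u − 1| < 1, giving R = 10/9.

R = 10/9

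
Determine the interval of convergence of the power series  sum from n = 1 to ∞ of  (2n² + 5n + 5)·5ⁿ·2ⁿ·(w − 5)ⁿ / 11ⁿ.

The ratio of consecutive coefficients is [(2(n+1)² + 5(n+1) + 5)/(2n² + 5n + 5)] · 5·2/11 → 10/11.
The series converges when 10/11 · |w − 5| < 1, giving R = 11/10.
When w = 61/10, the terms do not tend to 0, so the series diverges.
At w = 39/10: the terms do not tend to 0, so the series diverges.

(39/10, 61/10)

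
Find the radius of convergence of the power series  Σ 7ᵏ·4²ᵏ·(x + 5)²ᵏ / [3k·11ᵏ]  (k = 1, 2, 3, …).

Ratio test: |a_{k+1}/a_k| = [3k/3(k+1)] · 7·16/11 → 112/11 as k → ∞.
Writing y = (x + 5)², the series in y has radius 11/112, so |x + 5| < √(11/112) and R = √77/28.

R = √77/28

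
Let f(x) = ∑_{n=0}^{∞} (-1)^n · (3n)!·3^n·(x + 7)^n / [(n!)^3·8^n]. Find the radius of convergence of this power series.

Apply the ratio test: |a_{n+1}| / |a_n| = (3n+1)·(3n+2)·(3n+3)/(n+1)³ · 3/8, which tends to 81/8 as n → ∞.
Thus R = 1/(81/8) = 8/81.

R = 8/81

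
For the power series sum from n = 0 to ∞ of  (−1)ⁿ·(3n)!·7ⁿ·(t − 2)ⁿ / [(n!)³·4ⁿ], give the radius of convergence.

Ratio test: |a_{n+1}/a_n| = (3n+1)·(3n+2)·(3n+3)/(n+1)³ · 7/4 → 189/4 as n → ∞.
Hence the series converges for |t − 2| < 1/(189/4) = 4/189, so the radius of convergence is 4/189.

R = 4/189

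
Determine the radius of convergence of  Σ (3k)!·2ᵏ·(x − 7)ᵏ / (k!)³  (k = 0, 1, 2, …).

R = 1/54

Ratio test: |a_{k+1}/a_k| = (3k+1)·(3k+2)·(3k+3)/(k+1)³ · 2 → 54 as k → ∞.
The series converges when 54 · |x − 7| < 1, giving R = 1/54.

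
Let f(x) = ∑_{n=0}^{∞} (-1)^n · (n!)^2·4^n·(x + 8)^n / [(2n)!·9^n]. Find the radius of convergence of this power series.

Apply the ratio test: |a_{n+1}| / |a_n| = (n+1)²/[(2n+1)·(2n+2)] · 4/9, which tends to 1/9 as n → ∞.
Thus R = 1/(1/9) = 9.

R = 9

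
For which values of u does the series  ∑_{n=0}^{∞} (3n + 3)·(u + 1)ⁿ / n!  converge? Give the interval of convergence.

(−∞, ∞)

By the ratio test, |a_{n+1}/a_n| = (3(n+1) + 3)/(3n + 3) · 1/(n+1) → 0.
Since the limit is 0 < 1 for every u, the series converges on all of ℝ and R = ∞.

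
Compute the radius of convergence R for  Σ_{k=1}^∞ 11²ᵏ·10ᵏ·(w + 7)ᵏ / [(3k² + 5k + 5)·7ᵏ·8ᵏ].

The ratio of consecutive coefficients is [(3k² + 5k + 5)/(3(k+1)² + 5(k+1) + 5)] · 121·10/(7·8) → 605/28.
The series converges when 605/28 · |w + 7| < 1, giving R = 28/605.

R = 28/605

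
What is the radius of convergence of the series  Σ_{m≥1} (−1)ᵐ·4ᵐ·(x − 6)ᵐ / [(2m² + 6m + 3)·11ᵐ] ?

The ratio of consecutive coefficients is [(2m² + 6m + 3)/(2(m+1)² + 6(m+1) + 3)] · 4/11 → 4/11.
Convergence for |x − 6| · 4/11 < 1, i.e. |x − 6| < 11/4. So R = 11/4.

R = 11/4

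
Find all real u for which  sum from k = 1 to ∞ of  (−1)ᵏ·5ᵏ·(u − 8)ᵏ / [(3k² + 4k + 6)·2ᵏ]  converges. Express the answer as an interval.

The ratio of consecutive coefficients is [(3k² + 4k + 6)/(3(k+1)² + 4(k+1) + 6)] · 5/2 → 5/2.
The series converges when 5/2 · |u − 8| < 1, giving R = 2/5.
When u = 42/5, the series is dominated by a constant times Σ 1/k², which converges (p = 2 > 1).
When u = 38/5, the terms are on the order of 1/k², so the series converges absolutely by comparison with the p-series (p = 2 > 1).

[38/5, 42/5]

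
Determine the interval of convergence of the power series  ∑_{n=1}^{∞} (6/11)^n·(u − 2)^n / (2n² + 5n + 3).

[1/6, 23/6]

Ratio test: |a_{n+1}/a_n| = [(2n² + 5n + 3)/(2(n+1)² + 5(n+1) + 3)] · 6/11 → 6/11 as n → ∞.
Hence the series converges for |u − 2| < 1/(6/11) = 11/6, so the radius of convergence is 11/6.
Endpoint u = 23/6: absolute convergence follows by limit comparison with Σ 1/n².
Check u = 1/6: the series is dominated by a constant times Σ 1/n², which converges (p = 2 > 1).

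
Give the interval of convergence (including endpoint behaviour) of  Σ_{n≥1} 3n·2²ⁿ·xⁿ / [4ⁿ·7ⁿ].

(-7, 7)

By the ratio test, |a_{n+1}/a_n| = [3(n+1)/3n] · 4/(4·7) → 1/7.
Thus R = 1/(1/7) = 7.
Check x = 7: the n-th term does not approach 0; divergence by the term test.
At x = -7: the n-th term does not approach 0; divergence by the term test.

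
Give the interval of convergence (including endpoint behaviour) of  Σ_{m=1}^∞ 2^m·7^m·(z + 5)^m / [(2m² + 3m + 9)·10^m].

The ratio of consecutive coefficients is [(2m² + 3m + 9)/(2(m+1)² + 3(m+1) + 9)] · 2·7/10 → 7/5.
The series converges when 7/5 · |z + 5| < 1, giving R = 5/7.
Endpoint z = -30/7: absolute convergence follows by limit comparison with Σ 1/m².
Check z = -40/7: the series is dominated by a constant times Σ 1/m², which converges (p = 2 > 1).

[-40/7, -30/7]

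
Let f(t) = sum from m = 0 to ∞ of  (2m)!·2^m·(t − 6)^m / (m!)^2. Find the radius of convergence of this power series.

The ratio of consecutive coefficients is (2m+1)·(2m+2)/(m+1)² · 2 → 8.
Convergence for |t − 6| · 8 < 1, i.e. |t − 6| < 1/8. So R = 1/8.

R = 1/8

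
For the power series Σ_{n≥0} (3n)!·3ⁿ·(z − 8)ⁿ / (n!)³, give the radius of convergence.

R = 1/81

The ratio of consecutive coefficients is (3n+1)·(3n+2)·(3n+3)/(n+1)³ · 3 → 81.
The series converges when 81 · |z − 8| < 1, giving R = 1/81.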